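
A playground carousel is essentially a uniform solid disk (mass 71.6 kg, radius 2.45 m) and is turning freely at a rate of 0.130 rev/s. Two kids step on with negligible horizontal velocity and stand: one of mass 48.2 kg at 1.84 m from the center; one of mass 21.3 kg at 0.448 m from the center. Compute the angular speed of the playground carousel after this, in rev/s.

ω_f ≈ 0.0731 rev/s

No external torque acts about the center; L_before = L_after.
I_p = ½(71.6)(2.45)² = 214.9 kg·m².
Added inertia Σmr² = (48.2)(1.84)² + (21.3)(0.448)² = 167.5 kg·m²; I_f = 214.9 + 167.5 = 382.4 kg·m².
ω_f = I_p ω_i / I_f = (214.9)(0.130) / 382.4 = 0.07306 rev/s.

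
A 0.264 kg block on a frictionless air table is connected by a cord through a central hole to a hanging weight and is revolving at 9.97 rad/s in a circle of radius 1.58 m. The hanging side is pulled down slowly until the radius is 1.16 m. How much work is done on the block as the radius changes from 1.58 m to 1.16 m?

No torque about the axis ⇒ m r₁² ω₁ = m r₂² ω₂.
ω₂ = ω₁ (r₁/r₂)² = (9.97)(1.58/1.16)² = 18.50 rad/s.
W = ΔKE = ½m(v₂² − v₁²) = 28.01 J.

W ≈ 28.0 J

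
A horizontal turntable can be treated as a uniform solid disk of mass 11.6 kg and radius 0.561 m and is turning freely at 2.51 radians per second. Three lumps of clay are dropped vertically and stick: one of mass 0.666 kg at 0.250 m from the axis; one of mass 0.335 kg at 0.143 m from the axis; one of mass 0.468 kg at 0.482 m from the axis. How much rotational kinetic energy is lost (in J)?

energy lost ≈ 0.456 J

No external torque acts about the axis; L_before = L_after.
I_p = ½(11.6)(0.561)² = 1.825 kg·m².
Added inertia Σmr² = (0.666)(0.250)² + (0.335)(0.143)² + (0.468)(0.482)² = 0.1572 kg·m²; I_f = 1.825 + 0.1572 = 1.983 kg·m².
ω_f = I_p ω_i / I_f = (1.825)(2.51) / 1.983 = 2.311 rad/s.
KE_i = ½(1.825)(2.510 rad/s)² = 5.750 J; KE_f = ½(1.983)(2.311)² = 5.294 J.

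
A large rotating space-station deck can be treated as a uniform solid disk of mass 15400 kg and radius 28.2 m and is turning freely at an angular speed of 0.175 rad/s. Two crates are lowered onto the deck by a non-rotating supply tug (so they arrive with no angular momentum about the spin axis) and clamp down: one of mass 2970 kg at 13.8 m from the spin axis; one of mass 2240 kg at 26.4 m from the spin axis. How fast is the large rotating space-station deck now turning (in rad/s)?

The added mass arrives with no angular momentum about the spin axis, and any external torque about the spin axis is negligible, so the system's angular momentum is conserved.
I_p = ½(15400)(28.2)² = 6.123e+06 kg·m².
Added inertia Σmr² = (2970)(13.8)² + (2240)(26.4)² = 2.127e+06 kg·m²; I_f = 6.123e+06 + 2.127e+06 = 8.250e+06 kg·m².
ω_f = I_p ω_i / I_f = (6.123e+06)(0.175) / 8.250e+06 = 0.1299 rad/s.

ω_f ≈ 0.130 rad/s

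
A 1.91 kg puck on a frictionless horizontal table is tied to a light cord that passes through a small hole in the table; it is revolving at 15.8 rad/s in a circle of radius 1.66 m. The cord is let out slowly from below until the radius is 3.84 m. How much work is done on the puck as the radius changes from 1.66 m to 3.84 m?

The constraining force is radial, so m r² ω about the center is conserved.
ω₂ = ω₁ (r₁/r₂)² = (15.8)(1.66/3.84)² = 2.953 rad/s.
W = ΔKE = ½m(v₂² − v₁²) = -534.2 J.

W ≈ -534 J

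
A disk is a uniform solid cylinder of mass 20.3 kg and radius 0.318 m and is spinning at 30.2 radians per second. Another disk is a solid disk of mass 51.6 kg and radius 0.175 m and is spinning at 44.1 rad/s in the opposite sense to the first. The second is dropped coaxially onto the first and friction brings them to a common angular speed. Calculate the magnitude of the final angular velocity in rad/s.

The coupling torques are internal; angular momentum about the shared axis is conserved.
Moments of inertia: I_A = ½(20.3)(0.318)² = 1.026 kg·m²; I_B = ½(51.6)(0.175)² = 0.7901 kg·m².
Taking A's sense as positive: L = (1.026)(30.2) − (0.7901)(44.1) = -3.847 kg·m²·rad/s.
Combined I = 1.026 + 0.7901 = 1.817 kg·m².
ω_f = L / I = -3.847 / 1.817 = -2.118 rad/s.

|ω_f| ≈ 2.12 rad/s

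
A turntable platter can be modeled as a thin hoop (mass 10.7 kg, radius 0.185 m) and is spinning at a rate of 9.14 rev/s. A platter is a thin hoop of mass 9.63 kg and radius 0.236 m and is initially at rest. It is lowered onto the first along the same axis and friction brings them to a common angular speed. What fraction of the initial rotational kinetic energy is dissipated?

fraction ≈ 0.594

No external torque acts about the common axis, so total angular momentum is conserved.
Moments of inertia: I_A = (10.7)(0.185)² = 0.3662 kg·m²; I_B = (9.63)(0.236)² = 0.5364 kg·m².
Taking A's sense as positive: L = (0.3662)(9.14) = 3.347 kg·m²·rev/s.
Combined I = 0.3662 + 0.5364 = 0.9026 kg·m².
ω_f = L / I = 3.347 / 0.9026 = 3.708 rev/s.
KE_i = ½ΣIω² = 603.9 J; KE_f = ½(0.9026)(23.30)² = 245.0 J.
Fraction dissipated = (KE_i − KE_f)/KE_i = 0.5943.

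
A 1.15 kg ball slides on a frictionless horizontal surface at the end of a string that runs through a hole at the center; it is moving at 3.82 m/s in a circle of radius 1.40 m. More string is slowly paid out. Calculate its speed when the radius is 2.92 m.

v₂ ≈ 1.83 m/s

The only horizontal force on the mass is along the cord (radial), so it exerts no torque about the hole and angular momentum m v r is conserved.
v₂ = v₁ r₁ / r₂ = (3.82)(1.40) / (2.92) = 1.832 m/s.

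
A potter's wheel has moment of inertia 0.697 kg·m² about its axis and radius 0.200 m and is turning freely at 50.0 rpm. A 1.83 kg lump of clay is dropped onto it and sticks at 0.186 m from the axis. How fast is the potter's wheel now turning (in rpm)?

The added mass arrives with no angular momentum about the axis, and any external torque about the axis is negligible, so the system's angular momentum is conserved.
Added inertia Σmr² = (1.83)(0.186)² = 0.06331 kg·m²; I_f = 0.6970 + 0.06331 = 0.7603 kg·m².
ω_f = I_p ω_i / I_f = (0.6970)(50.0) / 0.7603 = 45.84 rpm.

ω_f ≈ 45.8 rpm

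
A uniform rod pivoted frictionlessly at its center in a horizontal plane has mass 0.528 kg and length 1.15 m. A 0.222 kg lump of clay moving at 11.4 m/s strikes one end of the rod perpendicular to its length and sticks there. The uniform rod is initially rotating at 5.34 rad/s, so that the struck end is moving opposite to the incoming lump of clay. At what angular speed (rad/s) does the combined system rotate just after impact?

The axle reaction passes through the pivot and exerts no torque about it; angular momentum about the pivot is conserved through the impact.
I_p = (1/12)(0.528)(1.15)² = 0.05819 kg·m². Taking the sense of the lump of clay's angular momentum as positive, L_{lump} = m v R = (0.222)(11.4)(1.15/2) = 1.455 kg·m²/s.
L_i = −I_p ω_p + m v R = −(0.05819)(5.34) + 1.455 = 1.144 kg·m²/s.
After sticking, I_f = I_p + m R² = 0.05819 + (0.222)(1.15/2)² = 0.1316 kg·m².
ω_f = L_i / I_f = 1.144 / 0.1316 = 8.697 rad/s.

|ω_f| ≈ 8.70 rad/s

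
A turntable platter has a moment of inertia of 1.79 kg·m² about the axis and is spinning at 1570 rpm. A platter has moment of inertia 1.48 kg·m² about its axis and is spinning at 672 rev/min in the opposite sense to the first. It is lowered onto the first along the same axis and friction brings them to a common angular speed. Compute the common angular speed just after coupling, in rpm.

No external torque acts about the common axis, so total angular momentum is conserved.
Taking A's sense as positive: L = (1.790)(1570) − (1.480)(672) = 1816 kg·m²·rpm.
Combined I = 1.790 + 1.480 = 3.270 kg·m².
ω_f = L / I = 1816 / 3.270 = 555.3 rpm.

|ω_f| ≈ 555 rpm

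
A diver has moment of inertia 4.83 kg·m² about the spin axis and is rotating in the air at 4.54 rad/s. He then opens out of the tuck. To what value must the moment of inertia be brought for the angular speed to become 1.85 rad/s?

I₂ ≈ 11.9 kg·m²

No external torque acts about the spin axis, so angular momentum is conserved.
I₂ = I₁ω₁ / ω₂ = (4.83)(4.54) / (1.85) = 11.85 kg·m².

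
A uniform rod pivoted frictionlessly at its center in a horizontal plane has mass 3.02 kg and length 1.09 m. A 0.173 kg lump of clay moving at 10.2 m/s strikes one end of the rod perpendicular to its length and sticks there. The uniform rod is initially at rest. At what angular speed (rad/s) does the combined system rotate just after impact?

|ω_f| ≈ 2.74 rad/s

About the pivot the impulsive forces during the collision are internal, so angular momentum about that axis is conserved.
I_p = (1/12)(3.02)(1.09)² = 0.2990 kg·m². Taking the sense of the lump of clay's angular momentum as positive, L_{lump} = m v R = (0.173)(10.2)(1.09/2) = 0.9617 kg·m²/s.
L_i = 0 + 0.9617 = 0.9617 kg·m²/s.
After sticking, I_f = I_p + m R² = 0.2990 + (0.173)(1.09/2)² = 0.3504 kg·m².
ω_f = L_i / I_f = 0.9617 / 0.3504 = 2.745 rad/s.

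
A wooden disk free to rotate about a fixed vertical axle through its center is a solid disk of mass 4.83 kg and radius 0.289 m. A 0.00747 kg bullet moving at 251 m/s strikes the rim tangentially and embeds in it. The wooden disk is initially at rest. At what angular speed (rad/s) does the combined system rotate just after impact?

|ω_f| ≈ 2.68 rad/s

The axle reaction passes through the axle and exerts no torque about it; angular momentum about the axle is conserved through the impact.
I_p = ½(4.83)(0.289)² = 0.2017 kg·m². Taking the sense of the bullet's angular momentum as positive, L_{bullet} = m v R = (0.00747)(251)(0.289) = 0.5419 kg·m²/s.
L_i = 0 + 0.5419 = 0.5419 kg·m²/s.
After sticking, I_f = I_p + m R² = 0.2017 + (0.00747)(0.289)² = 0.2023 kg·m².
ω_f = L_i / I_f = 0.5419 / 0.2023 = 2.678 rad/s.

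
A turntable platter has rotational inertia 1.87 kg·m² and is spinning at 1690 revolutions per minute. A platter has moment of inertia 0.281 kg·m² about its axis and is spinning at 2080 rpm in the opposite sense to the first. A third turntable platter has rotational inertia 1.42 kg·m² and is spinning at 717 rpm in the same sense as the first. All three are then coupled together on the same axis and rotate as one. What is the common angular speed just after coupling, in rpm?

|ω_f| ≈ 1010 rpm

No external torque acts about the common axis, so total angular momentum is conserved.
Taking A's sense as positive: L = (1.870)(1690) − (0.2810)(2080) + (1.420)(717) = 3594 kg·m²·rpm.
Combined I = 1.870 + 0.2810 + 1.420 = 3.571 kg·m².
ω_f = L / I = 3594 / 3.571 = 1006 rpm.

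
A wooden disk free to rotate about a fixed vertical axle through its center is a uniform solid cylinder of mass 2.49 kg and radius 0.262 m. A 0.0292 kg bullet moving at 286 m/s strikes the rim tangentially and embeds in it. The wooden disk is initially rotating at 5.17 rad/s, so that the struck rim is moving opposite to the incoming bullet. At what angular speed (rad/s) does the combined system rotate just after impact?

|ω_f| ≈ 20.0 rad/s

The axle reaction passes through the axle and exerts no torque about it; angular momentum about the axle is conserved through the impact.
I_p = ½(2.49)(0.262)² = 0.08546 kg·m². Taking the sense of the bullet's angular momentum as positive, L_{bullet} = m v R = (0.0292)(286)(0.262) = 2.188 kg·m²/s.
L_i = −I_p ω_p + m v R = −(0.08546)(5.17) + 2.188 = 1.746 kg·m²/s.
After sticking, I_f = I_p + m R² = 0.08546 + (0.0292)(0.262)² = 0.08747 kg·m².
ω_f = L_i / I_f = 1.746 / 0.08747 = 19.96 rad/s.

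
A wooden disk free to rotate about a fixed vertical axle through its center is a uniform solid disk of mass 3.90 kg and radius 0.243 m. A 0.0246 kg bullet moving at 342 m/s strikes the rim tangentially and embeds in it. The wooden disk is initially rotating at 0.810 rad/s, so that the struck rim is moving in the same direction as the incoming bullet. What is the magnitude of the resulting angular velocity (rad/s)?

The axle reaction passes through the axle and exerts no torque about it; angular momentum about the axle is conserved through the impact.
I_p = ½(3.90)(0.243)² = 0.1151 kg·m². Taking the sense of the bullet's angular momentum as positive, L_{bullet} = m v R = (0.0246)(342)(0.243) = 2.044 kg·m²/s.
L_i = +I_p ω_p + m v R = +(0.1151)(0.810) + 2.044 = 2.138 kg·m²/s.
After sticking, I_f = I_p + m R² = 0.1151 + (0.0246)(0.243)² = 0.1166 kg·m².
ω_f = L_i / I_f = 2.138 / 0.1166 = 18.33 rad/s.

|ω_f| ≈ 18.3 rad/s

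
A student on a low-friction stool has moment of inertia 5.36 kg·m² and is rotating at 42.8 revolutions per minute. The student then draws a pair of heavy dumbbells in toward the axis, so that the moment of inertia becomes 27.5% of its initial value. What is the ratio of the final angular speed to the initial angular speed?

With no external torque about the axis, L is conserved: I₁ω₁ = I₂ω₂.
I₂ = 0.275 × 5.36 = 1.474 kg·m².
ω₂/ω₁ = I₁/I₂ = 5.360 / 1.474 = 3.636.

ω₂/ω₁ ≈ 3.64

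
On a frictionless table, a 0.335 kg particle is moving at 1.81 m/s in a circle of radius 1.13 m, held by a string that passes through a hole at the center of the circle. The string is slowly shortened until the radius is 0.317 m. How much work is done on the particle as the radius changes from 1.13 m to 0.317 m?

W ≈ 6.42 J

The only horizontal force on the mass is along the cord (radial), so it exerts no torque about the hole and angular momentum m v r is conserved.
v₂ = v₁ r₁ / r₂ = (1.81)(1.13) / (0.317) = 6.452 m/s.
W = ΔKE = ½m(v₂² − v₁²) = 6.424 J.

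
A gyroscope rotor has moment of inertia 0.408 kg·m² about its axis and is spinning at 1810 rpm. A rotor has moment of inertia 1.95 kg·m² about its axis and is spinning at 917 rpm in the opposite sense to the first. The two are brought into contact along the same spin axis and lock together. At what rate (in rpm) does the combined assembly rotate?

No external torque acts about the common axis, so total angular momentum is conserved.
Taking A's sense as positive: L = (0.4080)(1810) − (1.950)(917) = -1050 kg·m²·rpm.
Combined I = 0.4080 + 1.950 = 2.358 kg·m².
ω_f = L / I = -1050 / 2.358 = -445.2 rpm.

|ω_f| ≈ 445 rpm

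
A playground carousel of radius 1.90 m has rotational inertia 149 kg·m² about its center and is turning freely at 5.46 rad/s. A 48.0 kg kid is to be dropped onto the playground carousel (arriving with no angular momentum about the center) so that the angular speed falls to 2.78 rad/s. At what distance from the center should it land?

The added mass arrives with no angular momentum about the center, and any external torque about the center is negligible, so the system's angular momentum is conserved.
I_p ω_i = (I_p + m r²) ω_f ⇒ m r² = I_p(ω_i/ω_f − 1) = 149.0(5.46/2.78 − 1) = 143.6 kg·m².
r = √(143.6/48.0) = 1.730 m.

r ≈ 1.73 m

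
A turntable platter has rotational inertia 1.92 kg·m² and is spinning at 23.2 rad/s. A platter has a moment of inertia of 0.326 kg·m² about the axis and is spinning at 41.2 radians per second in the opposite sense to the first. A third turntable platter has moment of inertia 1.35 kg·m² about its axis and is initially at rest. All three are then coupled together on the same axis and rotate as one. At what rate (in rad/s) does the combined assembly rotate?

|ω_f| ≈ 8.65 rad/s

No external torque acts about the common axis, so total angular momentum is conserved.
Taking A's sense as positive: L = (1.920)(23.2) − (0.3260)(41.2) = 31.11 kg·m²·rad/s.
Combined I = 1.920 + 0.3260 + 1.350 = 3.596 kg·m².
ω_f = L / I = 31.11 / 3.596 = 8.652 rad/s.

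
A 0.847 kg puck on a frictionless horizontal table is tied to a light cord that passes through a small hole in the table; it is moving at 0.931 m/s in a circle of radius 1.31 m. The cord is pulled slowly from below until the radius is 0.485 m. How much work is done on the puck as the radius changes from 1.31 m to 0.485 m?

W ≈ 2.31 J

The only horizontal force on the mass is along the cord (radial), so it exerts no torque about the hole and angular momentum m v r is conserved.
v₂ = v₁ r₁ / r₂ = (0.931)(1.31) / (0.485) = 2.515 m/s.
W = ΔKE = ½m(v₂² − v₁²) = 2.311 J.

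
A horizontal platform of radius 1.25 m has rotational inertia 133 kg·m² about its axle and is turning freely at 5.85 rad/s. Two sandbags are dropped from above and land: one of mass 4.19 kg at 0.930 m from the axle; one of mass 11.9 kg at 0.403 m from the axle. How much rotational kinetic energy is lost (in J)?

energy lost ≈ 91.3 J

The added mass arrives with no angular momentum about the axle, and any external torque about the axle is negligible, so the system's angular momentum is conserved.
Added inertia Σmr² = (4.19)(0.930)² + (11.9)(0.403)² = 5.557 kg·m²; I_f = 133.0 + 5.557 = 138.6 kg·m².
ω_f = I_p ω_i / I_f = (133.0)(5.85) / 138.6 = 5.615 rad/s.
KE_i = ½(133.0)(5.850 rad/s)² = 2276 J; KE_f = ½(138.6)(5.615)² = 2185 J.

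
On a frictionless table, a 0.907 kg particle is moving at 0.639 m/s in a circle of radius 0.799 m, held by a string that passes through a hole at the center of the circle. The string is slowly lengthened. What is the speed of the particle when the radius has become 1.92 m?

v₂ ≈ 0.266 m/s

Central (radial) force ⇒ zero torque about the center ⇒ m v r is constant.
v₂ = v₁ r₁ / r₂ = (0.639)(0.799) / (1.92) = 0.2659 m/s.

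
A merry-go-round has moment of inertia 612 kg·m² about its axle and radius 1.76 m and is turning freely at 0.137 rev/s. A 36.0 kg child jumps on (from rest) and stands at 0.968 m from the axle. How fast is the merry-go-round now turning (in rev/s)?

The added mass arrives with no angular momentum about the axle, and any external torque about the axle is negligible, so the system's angular momentum is conserved.
Added inertia Σmr² = (36.0)(0.968)² = 33.73 kg·m²; I_f = 612.0 + 33.73 = 645.7 kg·m².
ω_f = I_p ω_i / I_f = (612.0)(0.137) / 645.7 = 0.1298 rev/s.

ω_f ≈ 0.130 rev/s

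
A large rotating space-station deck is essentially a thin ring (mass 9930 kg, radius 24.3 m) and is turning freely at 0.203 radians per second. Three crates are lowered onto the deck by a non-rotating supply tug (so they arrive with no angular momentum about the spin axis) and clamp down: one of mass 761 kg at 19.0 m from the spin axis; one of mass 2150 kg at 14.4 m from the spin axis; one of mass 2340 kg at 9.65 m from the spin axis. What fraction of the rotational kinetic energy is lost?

fraction ≈ 0.138

The added mass arrives with no angular momentum about the spin axis, and any external torque about the spin axis is negligible, so the system's angular momentum is conserved.
I_p = (9930)(24.3)² = 5.864e+06 kg·m².
Added inertia Σmr² = (761)(19.0)² + (2150)(14.4)² + (2340)(9.65)² = 9.385e+05 kg·m²; I_f = 5.864e+06 + 9.385e+05 = 6.802e+06 kg·m².
ω_f = I_p ω_i / I_f = (5.864e+06)(0.203) / 6.802e+06 = 0.1750 rad/s.
KE_i = ½(5.864e+06)(0.2030 rad/s)² = 1.208e+05 J; KE_f = ½(6.802e+06)(0.1750)² = 1.041e+05 J.
Fraction lost = 0.1380.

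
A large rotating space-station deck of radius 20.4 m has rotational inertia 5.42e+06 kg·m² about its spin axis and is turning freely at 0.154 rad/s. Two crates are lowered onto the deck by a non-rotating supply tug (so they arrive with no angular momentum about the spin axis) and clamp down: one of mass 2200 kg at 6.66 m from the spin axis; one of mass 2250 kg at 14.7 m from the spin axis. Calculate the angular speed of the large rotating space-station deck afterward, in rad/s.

ω_f ≈ 0.139 rad/s

No external torque acts about the spin axis; L_before = L_after.
Added inertia Σmr² = (2200)(6.66)² + (2250)(14.7)² = 5.838e+05 kg·m²; I_f = 5.420e+06 + 5.838e+05 = 6.004e+06 kg·m².
ω_f = I_p ω_i / I_f = (5.420e+06)(0.154) / 6.004e+06 = 0.1390 rad/s.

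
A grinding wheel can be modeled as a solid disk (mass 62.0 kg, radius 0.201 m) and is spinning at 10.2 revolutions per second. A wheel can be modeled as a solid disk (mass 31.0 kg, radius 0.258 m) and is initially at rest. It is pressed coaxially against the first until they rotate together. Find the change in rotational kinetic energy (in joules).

The coupling torques are internal; angular momentum about the shared axis is conserved.
Moments of inertia: I_A = ½(62.0)(0.201)² = 1.252 kg·m²; I_B = ½(31.0)(0.258)² = 1.032 kg·m².
Taking A's sense as positive: L = (1.252)(10.2) = 12.77 kg·m²·rev/s.
Combined I = 1.252 + 1.032 = 2.284 kg·m².
ω_f = L / I = 12.77 / 2.284 = 5.593 rev/s.
KE_i = ½ΣIω² = 2572 J; KE_f = ½(2.284)(35.14)² = 1410 J.

ΔKE ≈ -1160 J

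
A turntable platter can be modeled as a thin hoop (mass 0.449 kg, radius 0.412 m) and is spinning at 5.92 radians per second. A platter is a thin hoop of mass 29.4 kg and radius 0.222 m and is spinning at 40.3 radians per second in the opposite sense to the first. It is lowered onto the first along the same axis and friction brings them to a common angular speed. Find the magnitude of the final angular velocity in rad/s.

The coupling torques are internal; angular momentum about the shared axis is conserved.
Moments of inertia: I_A = (0.449)(0.412)² = 0.07622 kg·m²; I_B = (29.4)(0.222)² = 1.449 kg·m².
Taking A's sense as positive: L = (0.07622)(5.92) − (1.449)(40.3) = -57.94 kg·m²·rad/s.
Combined I = 0.07622 + 1.449 = 1.525 kg·m².
ω_f = L / I = -57.94 / 1.525 = -37.99 rad/s.

|ω_f| ≈ 38.0 rad/s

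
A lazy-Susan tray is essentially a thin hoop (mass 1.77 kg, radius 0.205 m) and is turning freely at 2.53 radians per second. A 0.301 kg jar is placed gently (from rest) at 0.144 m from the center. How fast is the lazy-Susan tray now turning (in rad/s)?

ω_f ≈ 2.33 rad/s

The added mass arrives with no angular momentum about the center, and any external torque about the center is negligible, so the system's angular momentum is conserved.
I_p = (1.77)(0.205)² = 0.07438 kg·m².
Added inertia Σmr² = (0.301)(0.144)² = 0.006242 kg·m²; I_f = 0.07438 + 0.006242 = 0.08063 kg·m².
ω_f = I_p ω_i / I_f = (0.07438)(2.53) / 0.08063 = 2.334 rad/s.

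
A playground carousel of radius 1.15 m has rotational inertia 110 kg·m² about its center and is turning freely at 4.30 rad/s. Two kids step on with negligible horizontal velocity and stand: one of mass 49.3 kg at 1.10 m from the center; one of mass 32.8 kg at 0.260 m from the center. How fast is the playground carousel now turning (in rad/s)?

No external torque acts about the center; L_before = L_after.
Added inertia Σmr² = (49.3)(1.10)² + (32.8)(0.260)² = 61.87 kg·m²; I_f = 110.0 + 61.87 = 171.9 kg·m².
ω_f = I_p ω_i / I_f = (110.0)(4.30) / 171.9 = 2.752 rad/s.

ω_f ≈ 2.75 rad/s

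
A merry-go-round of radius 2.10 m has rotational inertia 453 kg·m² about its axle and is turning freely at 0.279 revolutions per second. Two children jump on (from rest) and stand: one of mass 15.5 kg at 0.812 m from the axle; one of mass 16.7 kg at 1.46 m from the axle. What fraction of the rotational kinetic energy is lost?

The added mass arrives with no angular momentum about the axle, and any external torque about the axle is negligible, so the system's angular momentum is conserved.
Added inertia Σmr² = (15.5)(0.812)² + (16.7)(1.46)² = 45.82 kg·m²; I_f = 453.0 + 45.82 = 498.8 kg·m².
ω_f = I_p ω_i / I_f = (453.0)(0.279) / 498.8 = 0.2534 rev/s.
KE_i = ½(453.0)(1.753 rad/s)² = 696.0 J; KE_f = ½(498.8)(1.592)² = 632.1 J.
Fraction lost = 0.09185.

fraction ≈ 0.0919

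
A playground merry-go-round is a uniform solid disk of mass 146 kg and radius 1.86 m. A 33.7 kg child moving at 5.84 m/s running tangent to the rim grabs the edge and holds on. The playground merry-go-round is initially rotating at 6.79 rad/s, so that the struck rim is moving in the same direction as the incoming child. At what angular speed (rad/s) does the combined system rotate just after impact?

|ω_f| ≈ 5.64 rad/s

About the axle the impulsive forces during the collision are internal, so angular momentum about that axis is conserved.
I_p = ½(146)(1.86)² = 252.6 kg·m². Taking the sense of the child's angular momentum as positive, L_{child} = m v R = (33.7)(5.84)(1.86) = 366.1 kg·m²/s.
L_i = +I_p ω_p + m v R = +(252.6)(6.79) + 366.1 = 2081 kg·m²/s.
After sticking, I_f = I_p + m R² = 252.6 + (33.7)(1.86)² = 369.1 kg·m².
ω_f = L_i / I_f = 2081 / 369.1 = 5.637 rad/s.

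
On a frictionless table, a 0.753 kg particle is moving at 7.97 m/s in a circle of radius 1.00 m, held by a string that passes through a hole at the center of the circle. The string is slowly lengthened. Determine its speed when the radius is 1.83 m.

The only horizontal force on the mass is along the cord (radial), so it exerts no torque about the hole and angular momentum m v r is conserved.
v₂ = v₁ r₁ / r₂ = (7.97)(1.00) / (1.83) = 4.355 m/s.

v₂ ≈ 4.36 m/s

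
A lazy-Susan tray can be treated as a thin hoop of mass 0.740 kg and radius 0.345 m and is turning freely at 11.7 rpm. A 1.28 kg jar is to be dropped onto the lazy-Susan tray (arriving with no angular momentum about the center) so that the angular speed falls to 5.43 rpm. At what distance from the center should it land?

No external torque acts about the center; L_before = L_after.
I_p = (0.740)(0.345)² = 0.08808 kg·m².
I_p ω_i = (I_p + m r²) ω_f ⇒ m r² = I_p(ω_i/ω_f − 1) = 0.08808(11.7/5.43 − 1) = 0.1017 kg·m².
r = √(0.1017/1.28) = 0.2819 m.

r ≈ 0.282 m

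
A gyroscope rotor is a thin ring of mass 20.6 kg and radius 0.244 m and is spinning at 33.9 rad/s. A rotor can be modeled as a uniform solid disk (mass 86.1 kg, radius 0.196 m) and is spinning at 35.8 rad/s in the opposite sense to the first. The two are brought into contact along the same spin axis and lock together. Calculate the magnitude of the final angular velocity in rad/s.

|ω_f| ≈ 6.12 rad/s

No external torque acts about the common axis, so total angular momentum is conserved.
Moments of inertia: I_A = (20.6)(0.244)² = 1.226 kg·m²; I_B = ½(86.1)(0.196)² = 1.654 kg·m².
Taking A's sense as positive: L = (1.226)(33.9) − (1.654)(35.8) = -17.63 kg·m²·rad/s.
Combined I = 1.226 + 1.654 = 2.880 kg·m².
ω_f = L / I = -17.63 / 2.880 = -6.121 rad/s.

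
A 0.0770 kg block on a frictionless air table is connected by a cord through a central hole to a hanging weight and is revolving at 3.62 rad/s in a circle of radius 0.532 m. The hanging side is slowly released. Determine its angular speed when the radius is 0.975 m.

ω₂ ≈ 1.08 rad/s

The constraining force is radial, so m r² ω about the center is conserved.
ω₂ = ω₁ (r₁/r₂)² = (3.62)(0.532/0.975)² = 1.078 rad/s.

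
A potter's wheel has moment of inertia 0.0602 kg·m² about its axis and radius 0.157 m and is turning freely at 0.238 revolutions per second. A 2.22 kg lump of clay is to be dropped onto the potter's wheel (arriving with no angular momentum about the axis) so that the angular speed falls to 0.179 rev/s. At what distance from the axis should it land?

r ≈ 0.0945 m

The added mass arrives with no angular momentum about the axis, and any external torque about the axis is negligible, so the system's angular momentum is conserved.
I_p ω_i = (I_p + m r²) ω_f ⇒ m r² = I_p(ω_i/ω_f − 1) = 0.06020(0.238/0.179 − 1) = 0.01984 kg·m².
r = √(0.01984/2.22) = 0.09454 m.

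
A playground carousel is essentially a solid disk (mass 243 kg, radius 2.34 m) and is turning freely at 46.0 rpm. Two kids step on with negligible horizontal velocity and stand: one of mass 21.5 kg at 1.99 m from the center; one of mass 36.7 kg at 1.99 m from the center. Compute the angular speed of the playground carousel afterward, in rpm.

The added mass arrives with no angular momentum about the center, and any external torque about the center is negligible, so the system's angular momentum is conserved.
I_p = ½(243)(2.34)² = 665.3 kg·m².
Added inertia Σmr² = (21.5)(1.99)² + (36.7)(1.99)² = 230.5 kg·m²; I_f = 665.3 + 230.5 = 895.8 kg·m².
ω_f = I_p ω_i / I_f = (665.3)(46.0) / 895.8 = 34.16 rpm.

ω_f ≈ 34.2 rpm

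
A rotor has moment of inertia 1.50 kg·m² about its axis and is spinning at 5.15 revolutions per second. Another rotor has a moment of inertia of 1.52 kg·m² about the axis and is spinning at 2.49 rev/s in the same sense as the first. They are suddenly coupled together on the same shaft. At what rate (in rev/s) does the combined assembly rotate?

No external torque acts about the common axis, so total angular momentum is conserved.
Taking A's sense as positive: L = (1.500)(5.15) + (1.520)(2.49) = 11.51 kg·m²·rev/s.
Combined I = 1.500 + 1.520 = 3.020 kg·m².
ω_f = L / I = 11.51 / 3.020 = 3.811 rev/s.

|ω_f| ≈ 3.81 rev/s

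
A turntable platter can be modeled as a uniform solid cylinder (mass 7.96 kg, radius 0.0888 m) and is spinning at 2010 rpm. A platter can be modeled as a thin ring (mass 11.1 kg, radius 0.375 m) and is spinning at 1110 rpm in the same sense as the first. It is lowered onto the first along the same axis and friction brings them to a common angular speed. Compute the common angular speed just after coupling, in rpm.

|ω_f| ≈ 1130 rpm

The coupling torques are internal; angular momentum about the shared axis is conserved.
Moments of inertia: I_A = ½(7.96)(0.0888)² = 0.03138 kg·m²; I_B = (11.1)(0.375)² = 1.561 kg·m².
Taking A's sense as positive: L = (0.03138)(2010) + (1.561)(1110) = 1796 kg·m²·rpm.
Combined I = 0.03138 + 1.561 = 1.592 kg·m².
ω_f = L / I = 1796 / 1.592 = 1128 rpm.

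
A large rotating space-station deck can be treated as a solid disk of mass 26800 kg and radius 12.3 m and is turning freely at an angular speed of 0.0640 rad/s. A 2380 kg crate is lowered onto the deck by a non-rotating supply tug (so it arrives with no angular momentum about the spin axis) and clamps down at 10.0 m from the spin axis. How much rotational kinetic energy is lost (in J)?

energy lost ≈ 436 J

The added mass arrives with no angular momentum about the spin axis, and any external torque about the spin axis is negligible, so the system's angular momentum is conserved.
I_p = ½(26800)(12.3)² = 2.027e+06 kg·m².
Added inertia Σmr² = (2380)(10.0)² = 2.380e+05 kg·m²; I_f = 2.027e+06 + 2.380e+05 = 2.265e+06 kg·m².
ω_f = I_p ω_i / I_f = (2.027e+06)(0.0640) / 2.265e+06 = 0.05728 rad/s.
KE_i = ½(2.027e+06)(0.06400 rad/s)² = 4152 J; KE_f = ½(2.265e+06)(0.05728)² = 3716 J.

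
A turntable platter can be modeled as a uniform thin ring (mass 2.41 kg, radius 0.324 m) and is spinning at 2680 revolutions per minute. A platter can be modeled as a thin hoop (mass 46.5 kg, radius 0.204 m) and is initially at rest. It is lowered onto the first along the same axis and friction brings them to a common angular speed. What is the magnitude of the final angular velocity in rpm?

No external torque acts about the common axis, so total angular momentum is conserved.
Moments of inertia: I_A = (2.41)(0.324)² = 0.2530 kg·m²; I_B = (46.5)(0.204)² = 1.935 kg·m².
Taking A's sense as positive: L = (0.2530)(2680) = 678.0 kg·m²·rpm.
Combined I = 0.2530 + 1.935 = 2.188 kg·m².
ω_f = L / I = 678.0 / 2.188 = 309.9 rpm.

|ω_f| ≈ 310 rpm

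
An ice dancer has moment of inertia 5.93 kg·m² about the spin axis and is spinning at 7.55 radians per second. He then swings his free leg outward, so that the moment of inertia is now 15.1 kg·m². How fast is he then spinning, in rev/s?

No external torque acts about the spin axis, so angular momentum is conserved.
ω₂ = I₁ω₁ / I₂ = (5.930)(7.55 rad/s) / (15.10) = 2.965 rad/s = 0.4719 rev/s.

ω₂ ≈ 0.472 rev/s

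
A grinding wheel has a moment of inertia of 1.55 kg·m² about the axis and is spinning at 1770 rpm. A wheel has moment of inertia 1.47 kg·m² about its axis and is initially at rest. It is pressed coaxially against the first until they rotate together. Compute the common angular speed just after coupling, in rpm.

The coupling torques are internal; angular momentum about the shared axis is conserved.
Taking A's sense as positive: L = (1.550)(1770) = 2744 kg·m²·rpm.
Combined I = 1.550 + 1.470 = 3.020 kg·m².
ω_f = L / I = 2744 / 3.020 = 908.4 rpm.

|ω_f| ≈ 908 rpm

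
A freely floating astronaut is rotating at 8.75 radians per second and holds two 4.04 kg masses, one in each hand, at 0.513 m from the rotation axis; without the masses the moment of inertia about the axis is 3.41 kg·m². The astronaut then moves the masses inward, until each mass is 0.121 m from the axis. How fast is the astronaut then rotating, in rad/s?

ω₂ ≈ 13.7 rad/s

Angular momentum about the spin axis is conserved since the torque about it is zero.
I₁ = 3.41 + 2(4.04)(0.513)² = 5.536 kg·m²; I₂ = 3.41 + 2(4.04)(0.121)² = 3.528 kg·m².
ω₂ = I₁ω₁ / I₂ = (5.536)(8.75 rad/s) / (3.528) = 13.73 rad/s.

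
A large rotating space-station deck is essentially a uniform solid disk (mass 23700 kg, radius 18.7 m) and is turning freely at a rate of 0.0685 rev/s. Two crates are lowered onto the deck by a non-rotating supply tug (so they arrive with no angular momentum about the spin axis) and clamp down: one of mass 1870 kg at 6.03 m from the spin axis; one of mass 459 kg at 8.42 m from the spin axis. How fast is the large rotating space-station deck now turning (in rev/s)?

ω_f ≈ 0.0669 rev/s

No external torque acts about the spin axis; L_before = L_after.
I_p = ½(23700)(18.7)² = 4.144e+06 kg·m².
Added inertia Σmr² = (1870)(6.03)² + (459)(8.42)² = 1.005e+05 kg·m²; I_f = 4.144e+06 + 1.005e+05 = 4.244e+06 kg·m².
ω_f = I_p ω_i / I_f = (4.144e+06)(0.0685) / 4.244e+06 = 0.06688 rev/s.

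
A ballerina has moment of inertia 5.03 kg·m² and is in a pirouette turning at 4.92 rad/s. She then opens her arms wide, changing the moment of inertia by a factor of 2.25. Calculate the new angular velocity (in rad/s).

ω₂ ≈ 2.19 rad/s

Angular momentum about the spin axis is conserved since the torque about it is zero.
I₂ = 2.25 × 5.03 = 11.32 kg·m².
ω₂ = I₁ω₁ / I₂ = (5.030)(4.92 rad/s) / (11.32) = 2.187 rad/s.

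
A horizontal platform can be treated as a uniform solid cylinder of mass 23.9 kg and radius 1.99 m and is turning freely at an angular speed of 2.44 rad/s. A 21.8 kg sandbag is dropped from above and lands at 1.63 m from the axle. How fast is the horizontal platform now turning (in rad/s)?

No external torque acts about the axle; L_before = L_after.
I_p = ½(23.9)(1.99)² = 47.32 kg·m².
Added inertia Σmr² = (21.8)(1.63)² = 57.92 kg·m²; I_f = 47.32 + 57.92 = 105.2 kg·m².
ω_f = I_p ω_i / I_f = (47.32)(2.44) / 105.2 = 1.097 rad/s.

ω_f ≈ 1.10 rad/s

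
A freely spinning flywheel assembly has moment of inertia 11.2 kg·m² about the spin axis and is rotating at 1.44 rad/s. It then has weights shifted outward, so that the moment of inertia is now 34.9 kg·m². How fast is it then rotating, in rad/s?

ω₂ ≈ 0.462 rad/s

Angular momentum about the spin axis is conserved since the torque about it is zero.
ω₂ = I₁ω₁ / I₂ = (11.20)(1.44 rad/s) / (34.90) = 0.4621 rad/s.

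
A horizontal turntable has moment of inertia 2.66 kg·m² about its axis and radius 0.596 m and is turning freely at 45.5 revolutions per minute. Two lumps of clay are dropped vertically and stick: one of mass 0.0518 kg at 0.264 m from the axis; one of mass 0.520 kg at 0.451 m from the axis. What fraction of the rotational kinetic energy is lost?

No external torque acts about the axis; L_before = L_after.
Added inertia Σmr² = (0.0518)(0.264)² + (0.520)(0.451)² = 0.1094 kg·m²; I_f = 2.660 + 0.1094 = 2.769 kg·m².
ω_f = I_p ω_i / I_f = (2.660)(45.5) / 2.769 = 43.70 rpm.
KE_i = ½(2.660)(4.765 rad/s)² = 30.19 J; KE_f = ½(2.769)(4.577)² = 29.00 J.
Fraction lost = 0.03950.

fraction ≈ 0.0395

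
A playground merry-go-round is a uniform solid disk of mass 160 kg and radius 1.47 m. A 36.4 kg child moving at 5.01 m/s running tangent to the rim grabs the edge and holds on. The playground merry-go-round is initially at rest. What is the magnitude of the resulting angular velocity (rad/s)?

|ω_f| ≈ 1.07 rad/s

About the axle the impulsive forces during the collision are internal, so angular momentum about that axis is conserved.
I_p = ½(160)(1.47)² = 172.9 kg·m². Taking the sense of the child's angular momentum as positive, L_{child} = m v R = (36.4)(5.01)(1.47) = 268.1 kg·m²/s.
L_i = 0 + 268.1 = 268.1 kg·m²/s.
After sticking, I_f = I_p + m R² = 172.9 + (36.4)(1.47)² = 251.5 kg·m².
ω_f = L_i / I_f = 268.1 / 251.5 = 1.066 rad/s.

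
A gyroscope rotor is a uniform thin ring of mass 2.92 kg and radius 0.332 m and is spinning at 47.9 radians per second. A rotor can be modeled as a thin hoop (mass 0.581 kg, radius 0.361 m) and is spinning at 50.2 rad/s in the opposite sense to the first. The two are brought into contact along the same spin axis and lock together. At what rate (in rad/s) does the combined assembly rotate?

The coupling torques are internal; angular momentum about the shared axis is conserved.
Moments of inertia: I_A = (2.92)(0.332)² = 0.3219 kg·m²; I_B = (0.581)(0.361)² = 0.07572 kg·m².
Taking A's sense as positive: L = (0.3219)(47.9) − (0.07572)(50.2) = 11.62 kg·m²·rad/s.
Combined I = 0.3219 + 0.07572 = 0.3976 kg·m².
ω_f = L / I = 11.62 / 0.3976 = 29.22 rad/s.

|ω_f| ≈ 29.2 rad/s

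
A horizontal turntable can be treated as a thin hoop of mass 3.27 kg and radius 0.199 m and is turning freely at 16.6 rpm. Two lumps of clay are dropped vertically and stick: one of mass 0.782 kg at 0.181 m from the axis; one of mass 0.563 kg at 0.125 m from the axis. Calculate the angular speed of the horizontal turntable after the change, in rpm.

The added mass arrives with no angular momentum about the axis, and any external torque about the axis is negligible, so the system's angular momentum is conserved.
I_p = (3.27)(0.199)² = 0.1295 kg·m².
Added inertia Σmr² = (0.782)(0.181)² + (0.563)(0.125)² = 0.03442 kg·m²; I_f = 0.1295 + 0.03442 = 0.1639 kg·m².
ω_f = I_p ω_i / I_f = (0.1295)(16.6) / 0.1639 = 13.11 rpm.

ω_f ≈ 13.1 rpm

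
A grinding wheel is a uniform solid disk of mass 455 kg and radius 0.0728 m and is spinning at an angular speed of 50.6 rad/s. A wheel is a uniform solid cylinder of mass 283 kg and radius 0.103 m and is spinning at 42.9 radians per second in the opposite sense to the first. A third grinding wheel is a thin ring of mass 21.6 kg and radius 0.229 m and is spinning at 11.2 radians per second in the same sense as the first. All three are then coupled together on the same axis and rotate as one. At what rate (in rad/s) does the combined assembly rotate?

|ω_f| ≈ 2.42 rad/s

The coupling torques are internal; angular momentum about the shared axis is conserved.
Moments of inertia: I_A = ½(455)(0.0728)² = 1.206 kg·m²; I_B = ½(283)(0.103)² = 1.501 kg·m²; I_C = (21.6)(0.229)² = 1.133 kg·m².
Taking A's sense as positive: L = (1.206)(50.6) − (1.501)(42.9) + (1.133)(11.2) = 9.295 kg·m²·rad/s.
Combined I = 1.206 + 1.501 + 1.133 = 3.840 kg·m².
ω_f = L / I = 9.295 / 3.840 = 2.421 rad/s.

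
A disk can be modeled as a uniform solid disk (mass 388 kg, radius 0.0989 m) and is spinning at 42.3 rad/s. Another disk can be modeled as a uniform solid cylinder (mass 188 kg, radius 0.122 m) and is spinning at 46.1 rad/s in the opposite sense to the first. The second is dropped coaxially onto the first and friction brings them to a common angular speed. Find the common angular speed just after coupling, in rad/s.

No external torque acts about the common axis, so total angular momentum is conserved.
Moments of inertia: I_A = ½(388)(0.0989)² = 1.898 kg·m²; I_B = ½(188)(0.122)² = 1.399 kg·m².
Taking A's sense as positive: L = (1.898)(42.3) − (1.399)(46.1) = 15.77 kg·m²·rad/s.
Combined I = 1.898 + 1.399 = 3.297 kg·m².
ω_f = L / I = 15.77 / 3.297 = 4.783 rad/s.

|ω_f| ≈ 4.78 rad/s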